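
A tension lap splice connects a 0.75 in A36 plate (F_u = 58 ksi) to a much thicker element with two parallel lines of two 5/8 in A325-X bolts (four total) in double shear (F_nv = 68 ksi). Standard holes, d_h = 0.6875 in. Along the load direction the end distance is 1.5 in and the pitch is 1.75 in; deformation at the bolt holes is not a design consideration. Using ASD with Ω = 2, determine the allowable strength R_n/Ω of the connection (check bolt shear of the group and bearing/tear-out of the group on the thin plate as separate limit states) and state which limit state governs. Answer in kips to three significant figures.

83.4 kips (bolt shear governs)

Bolt shear: A_b = π·0.625²/4 = 0.3068 in²; R_n = 68 × 0.3068 × 4 × 2 = 166.9 kips → 166.9 / 2 = 83.4 kips.
Bearing (1.5 l_c t F_u ≤ 3.0 d t F_u): upper limit = 3.0·0.625·0.75·58 = 81.56 kips.
  Edge l_c = 1.5 − 0.6875/2 = 1.156 → r_n = 75.45 kips; interior l_c = 1.75 − 0.6875 = 1.062 → r_n = 69.33 kips.
  R_n,bearing = 2·75.45 + 2·69.33 = 289.5 kips → 289.5 / 2 = 145 kips.
Bolt shear governs: 83.4 kips.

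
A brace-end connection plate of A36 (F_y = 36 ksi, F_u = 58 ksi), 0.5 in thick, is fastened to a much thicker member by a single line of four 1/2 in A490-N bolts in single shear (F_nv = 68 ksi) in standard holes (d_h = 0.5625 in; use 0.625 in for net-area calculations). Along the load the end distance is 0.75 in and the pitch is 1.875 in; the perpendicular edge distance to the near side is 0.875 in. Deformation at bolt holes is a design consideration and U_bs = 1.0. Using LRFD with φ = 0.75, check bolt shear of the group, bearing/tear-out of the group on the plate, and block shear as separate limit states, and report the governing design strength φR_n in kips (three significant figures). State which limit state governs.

40.1 kips (bolt shear governs)

Bolt shear: A_b = π·0.5²/4 = 0.1963 in²; R_n = 68 × 0.1963 × 4 × 1 = 53.41 kips → 0.75 × 53.41 = 40.1 kips.
Bearing: edge l_c = 0.4688, r_n = 16.31 kips; interior l_c = 1.312, r_n = 34.8 kips; R_n = 16.31 + 3·34.8 = 120.7 kips → 90.5 kips.
Block shear: A_gv = 3.188, A_nv = 2.094, A_nt = 0.2812 in²; R_n = min(0.6F_uA_nv, 0.6F_yA_gv) + U_bs·F_u·A_nt = 85.16 kips → 63.9 kips.
Bolt shear governs: 40.1 kips.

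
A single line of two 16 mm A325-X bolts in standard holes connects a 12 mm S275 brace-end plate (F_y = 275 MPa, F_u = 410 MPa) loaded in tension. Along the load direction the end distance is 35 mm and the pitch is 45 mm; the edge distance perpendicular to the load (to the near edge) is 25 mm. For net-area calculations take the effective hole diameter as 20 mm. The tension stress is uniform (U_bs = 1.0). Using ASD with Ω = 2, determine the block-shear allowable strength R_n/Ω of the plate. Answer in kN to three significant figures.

111 kN

Shear plane L_v = 35 + 1·45 = 80 mm; A_gv = 80 × 12 = 960 mm².
A_nv = (80 − 1.5·20) × 12 = 600 mm².
A_nt = (25 − 0.5·20) × 12 = 180 mm².
0.6 F_u A_nv = 147.6 kN; 0.6 F_y A_gv = 158.4 kN → shear rupture governs the shear term.
R_n = 147.6 + 1.0 × 410 × 180 / 1000 = 221.4 kN.
Allowable strength R_n/Ω = 221.4 / 2 = 111 kN.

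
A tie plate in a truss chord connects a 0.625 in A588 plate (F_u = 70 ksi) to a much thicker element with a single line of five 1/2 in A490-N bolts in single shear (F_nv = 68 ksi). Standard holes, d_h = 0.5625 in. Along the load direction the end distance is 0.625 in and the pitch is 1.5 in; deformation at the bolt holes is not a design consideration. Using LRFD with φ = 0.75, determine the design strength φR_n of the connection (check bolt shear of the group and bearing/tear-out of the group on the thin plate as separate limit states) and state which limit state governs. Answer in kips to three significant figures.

Bolt shear: A_b = π·0.5²/4 = 0.1963 in²; R_n = 68 × 0.1963 × 5 × 1 = 66.76 kips → 0.75 × 66.76 = 50.1 kips.
Bearing (1.5 l_c t F_u ≤ 3.0 d t F_u): upper limit = 3.0·0.5·0.625·70 = 65.62 kips.
  Edge l_c = 0.625 − 0.5625/2 = 0.3438 → r_n = 22.56 kips; interior l_c = 1.5 − 0.5625 = 0.9375 → r_n = 61.52 kips.
  R_n,bearing = 1·22.56 + 4·61.52 = 268.7 kips → 0.75 × 268.7 = 201 kips.
Bolt shear governs: 50.1 kips.

50.1 kips (bolt shear governs)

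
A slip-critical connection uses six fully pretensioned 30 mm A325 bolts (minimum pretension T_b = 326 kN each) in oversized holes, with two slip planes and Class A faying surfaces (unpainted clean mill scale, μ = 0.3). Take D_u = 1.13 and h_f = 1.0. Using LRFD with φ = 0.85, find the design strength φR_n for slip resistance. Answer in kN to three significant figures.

R_n = μ · D_u · h_f · T_b · n_s · n_b = 0.3 × 1.13 × 1.0 × 326 × 2 × 6 = 1326 kN.
Design strength φR_n = 0.85 × 1326 = 1130 kN.

1130 kN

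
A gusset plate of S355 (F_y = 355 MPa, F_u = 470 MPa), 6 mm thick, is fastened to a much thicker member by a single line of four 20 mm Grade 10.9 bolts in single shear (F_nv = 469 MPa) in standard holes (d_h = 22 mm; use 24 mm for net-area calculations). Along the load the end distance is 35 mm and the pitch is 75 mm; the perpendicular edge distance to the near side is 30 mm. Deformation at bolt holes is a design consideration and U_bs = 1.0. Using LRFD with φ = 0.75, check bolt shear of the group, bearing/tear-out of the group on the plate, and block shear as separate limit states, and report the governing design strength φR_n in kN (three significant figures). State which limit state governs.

261 kN (block shear governs)

Bolt shear: A_b = π·20²/4 = 314.2 mm²; R_n = 469 × 314.2 × 4 × 1 / 1000 = 589.4 kN → 0.75 × 589.4 = 442 kN.
Bearing: edge l_c = 24, r_n = 81.22 kN; interior l_c = 53, r_n = 135.4 kN; R_n = 81.22 + 3·135.4 = 487.3 kN → 365 kN.
Block shear: A_gv = 1560, A_nv = 1056, A_nt = 108 mm²; R_n = min(0.6F_uA_nv, 0.6F_yA_gv) + U_bs·F_u·A_nt = 348.6 kN → 261 kN.
Block shear governs: 261 kN.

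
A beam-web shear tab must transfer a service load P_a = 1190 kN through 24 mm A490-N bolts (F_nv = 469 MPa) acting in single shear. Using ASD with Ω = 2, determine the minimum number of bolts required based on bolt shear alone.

A_b = π·24²/4 = 452.4 mm².
Per-bolt allowable strength R_n/Ω = 469 × 452.4 × 1 / 1000 / 2 = 106.1 kN.
n ≥ 1190 / 106.1 = 11.22 → use 12 bolts.

12 bolts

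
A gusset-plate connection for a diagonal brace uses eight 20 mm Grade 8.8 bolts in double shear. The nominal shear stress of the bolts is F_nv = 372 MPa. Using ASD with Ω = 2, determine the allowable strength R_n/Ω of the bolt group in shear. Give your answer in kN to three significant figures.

935 kN

A_b = π × 20² / 4 = 314.2 mm².
R_n = F_nv · A_b · n · n_s = 372 × 314.2 × 8 × 2 / 1000 = 1870 kN.
Allowable strength R_n/Ω = 1870 / 2 = 935 kN.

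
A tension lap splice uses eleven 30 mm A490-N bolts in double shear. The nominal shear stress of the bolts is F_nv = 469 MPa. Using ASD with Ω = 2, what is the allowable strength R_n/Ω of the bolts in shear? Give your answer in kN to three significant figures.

A_b = π × 30² / 4 = 706.9 mm².
R_n = F_nv · A_b · n · n_s = 469 × 706.9 × 11 × 2 / 1000 = 7293 kN.
Allowable strength R_n/Ω = 7293 / 2 = 3650 kN.

3650 kN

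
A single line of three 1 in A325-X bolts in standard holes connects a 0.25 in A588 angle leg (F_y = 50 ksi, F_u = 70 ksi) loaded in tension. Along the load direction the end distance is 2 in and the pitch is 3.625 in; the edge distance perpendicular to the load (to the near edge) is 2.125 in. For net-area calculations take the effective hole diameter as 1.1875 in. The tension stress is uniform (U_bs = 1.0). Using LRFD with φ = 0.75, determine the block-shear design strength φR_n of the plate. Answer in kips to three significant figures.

69.6 kips

Shear plane L_v = 2 + 2·3.625 = 9.25 in; A_gv = 9.25 × 0.25 = 2.312 in².
A_nv = (9.25 − 2.5·1.1875) × 0.25 = 1.57 in².
A_nt = (2.125 − 0.5·1.1875) × 0.25 = 0.3828 in².
0.6 F_u A_nv = 65.95 kips; 0.6 F_y A_gv = 69.38 kips → shear rupture governs the shear term.
R_n = 65.95 + 1.0 × 70 × 0.3828 = 92.75 kips.
Design strength φR_n = 0.75 × 92.75 = 69.6 kips.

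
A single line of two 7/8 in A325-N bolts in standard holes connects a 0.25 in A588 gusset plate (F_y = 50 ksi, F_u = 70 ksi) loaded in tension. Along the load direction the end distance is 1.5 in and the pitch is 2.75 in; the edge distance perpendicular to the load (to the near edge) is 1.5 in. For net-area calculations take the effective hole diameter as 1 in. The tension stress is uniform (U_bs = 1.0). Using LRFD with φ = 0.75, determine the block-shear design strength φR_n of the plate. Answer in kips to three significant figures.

34.8 kips

Shear plane L_v = 1.5 + 1·2.75 = 4.25 in; A_gv = 4.25 × 0.25 = 1.062 in².
A_nv = (4.25 − 1.5·1) × 0.25 = 0.6875 in².
A_nt = (1.5 − 0.5·1) × 0.25 = 0.25 in².
0.6 F_u A_nv = 28.88 kips; 0.6 F_y A_gv = 31.88 kips → shear rupture governs the shear term.
R_n = 28.88 + 1.0 × 70 × 0.25 = 46.38 kips.
Design strength φR_n = 0.75 × 46.38 = 34.8 kips.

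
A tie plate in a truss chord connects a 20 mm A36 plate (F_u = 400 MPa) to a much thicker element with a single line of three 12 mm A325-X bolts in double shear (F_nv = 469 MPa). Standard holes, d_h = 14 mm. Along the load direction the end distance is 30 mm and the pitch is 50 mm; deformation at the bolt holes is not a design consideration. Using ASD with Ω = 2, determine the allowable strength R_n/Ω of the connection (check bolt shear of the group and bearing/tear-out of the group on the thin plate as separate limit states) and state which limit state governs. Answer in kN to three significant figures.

159 kN (bolt shear governs)

Bolt shear: A_b = π·12²/4 = 113.1 mm²; R_n = 469 × 113.1 × 3 × 2 / 1000 = 318.3 kN → 318.3 / 2 = 159 kN.
Bearing (1.5 l_c t F_u ≤ 3.0 d t F_u): upper limit = 3.0·12·20·400 / 1000 = 288 kN.
  Edge l_c = 30 − 14/2 = 23 → r_n = 276 kN; interior l_c = 50 − 14 = 36 → r_n = 288 kN.
  R_n,bearing = 1·276 + 2·288 = 852 kN → 852 / 2 = 426 kN.
Bolt shear governs: 159 kN.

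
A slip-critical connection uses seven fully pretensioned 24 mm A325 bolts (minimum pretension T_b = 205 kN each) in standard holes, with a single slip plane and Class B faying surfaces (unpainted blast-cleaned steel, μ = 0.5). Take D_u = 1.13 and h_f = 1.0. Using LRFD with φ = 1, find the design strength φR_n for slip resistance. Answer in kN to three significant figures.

811 kN

R_n = μ · D_u · h_f · T_b · n_s · n_b = 0.5 × 1.13 × 1.0 × 205 × 1 × 7 = 810.8 kN.
Design strength φR_n = 1 × 810.8 = 811 kN.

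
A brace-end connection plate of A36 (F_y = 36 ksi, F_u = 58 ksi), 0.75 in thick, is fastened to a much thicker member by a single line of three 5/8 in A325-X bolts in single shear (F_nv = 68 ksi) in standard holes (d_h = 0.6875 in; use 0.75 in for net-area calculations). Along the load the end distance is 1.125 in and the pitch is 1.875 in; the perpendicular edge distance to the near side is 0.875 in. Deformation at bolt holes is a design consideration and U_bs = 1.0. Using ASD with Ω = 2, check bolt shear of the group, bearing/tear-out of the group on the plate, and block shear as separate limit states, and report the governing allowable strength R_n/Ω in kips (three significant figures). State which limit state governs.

31.3 kips (bolt shear governs)

Bolt shear: A_b = π·0.625²/4 = 0.3068 in²; R_n = 68 × 0.3068 × 3 × 1 = 62.59 kips → 62.59 / 2 = 31.3 kips.
Bearing: edge l_c = 0.7812, r_n = 40.78 kips; interior l_c = 1.188, r_n = 61.99 kips; R_n = 40.78 + 2·61.99 = 164.8 kips → 82.4 kips.
Block shear: A_gv = 3.656, A_nv = 2.25, A_nt = 0.375 in²; R_n = min(0.6F_uA_nv, 0.6F_yA_gv) + U_bs·F_u·A_nt = 100 kips → 50 kips.
Bolt shear governs: 31.3 kips.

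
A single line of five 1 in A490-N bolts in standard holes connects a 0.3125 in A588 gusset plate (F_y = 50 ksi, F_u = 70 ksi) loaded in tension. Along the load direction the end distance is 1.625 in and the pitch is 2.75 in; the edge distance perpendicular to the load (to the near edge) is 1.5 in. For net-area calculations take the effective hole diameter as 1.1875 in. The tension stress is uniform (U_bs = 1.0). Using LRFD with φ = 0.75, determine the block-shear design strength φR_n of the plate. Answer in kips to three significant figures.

Shear plane L_v = 1.625 + 4·2.75 = 12.62 in; A_gv = 12.62 × 0.3125 = 3.945 in².
A_nv = (12.62 − 4.5·1.1875) × 0.3125 = 2.275 in².
A_nt = (1.5 − 0.5·1.1875) × 0.3125 = 0.2832 in².
0.6 F_u A_nv = 95.57 kips; 0.6 F_y A_gv = 118.4 kips → shear rupture governs the shear term.
R_n = 95.57 + 1.0 × 70 × 0.2832 = 115.4 kips.
Design strength φR_n = 0.75 × 115.4 = 86.5 kips.

86.5 kips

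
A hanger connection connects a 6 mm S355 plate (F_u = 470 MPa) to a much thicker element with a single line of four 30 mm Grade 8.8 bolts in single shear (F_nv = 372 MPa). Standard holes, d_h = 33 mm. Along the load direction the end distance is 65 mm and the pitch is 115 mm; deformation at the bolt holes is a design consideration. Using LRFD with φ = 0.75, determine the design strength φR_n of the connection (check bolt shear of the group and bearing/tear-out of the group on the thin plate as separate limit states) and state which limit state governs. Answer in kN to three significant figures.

580 kN (bearing governs)

Bolt shear: A_b = π·30²/4 = 706.9 mm²; R_n = 372 × 706.9 × 4 × 1 / 1000 = 1052 kN → 0.75 × 1052 = 789 kN.
Bearing (1.2 l_c t F_u ≤ 2.4 d t F_u): upper limit = 2.4·30·6·470 / 1000 = 203 kN.
  Edge l_c = 65 − 33/2 = 48.5 → r_n = 164.1 kN; interior l_c = 115 − 33 = 82 → r_n = 203 kN.
  R_n,bearing = 1·164.1 + 3·203 = 773.2 kN → 0.75 × 773.2 = 580 kN.
Bearing governs: 580 kN.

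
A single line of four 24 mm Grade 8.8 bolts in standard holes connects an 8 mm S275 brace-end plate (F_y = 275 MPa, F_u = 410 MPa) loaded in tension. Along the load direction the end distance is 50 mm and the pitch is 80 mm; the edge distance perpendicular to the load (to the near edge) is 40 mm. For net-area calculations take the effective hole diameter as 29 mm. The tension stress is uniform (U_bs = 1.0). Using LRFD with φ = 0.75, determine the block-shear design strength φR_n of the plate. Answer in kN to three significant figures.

Shear plane L_v = 50 + 3·80 = 290 mm; A_gv = 290 × 8 = 2320 mm².
A_nv = (290 − 3.5·29) × 8 = 1508 mm².
A_nt = (40 − 0.5·29) × 8 = 204 mm².
0.6 F_u A_nv = 371 kN; 0.6 F_y A_gv = 382.8 kN → shear rupture governs the shear term.
R_n = 371 + 1.0 × 410 × 204 / 1000 = 454.6 kN.
Design strength φR_n = 0.75 × 454.6 = 341 kN.

341 kN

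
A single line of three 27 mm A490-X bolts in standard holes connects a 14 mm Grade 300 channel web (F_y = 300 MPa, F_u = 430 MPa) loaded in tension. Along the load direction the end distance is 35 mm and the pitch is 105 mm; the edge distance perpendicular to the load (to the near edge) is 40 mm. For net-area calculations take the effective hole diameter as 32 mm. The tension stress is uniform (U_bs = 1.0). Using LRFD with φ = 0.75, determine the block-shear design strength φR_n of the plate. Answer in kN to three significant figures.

555 kN

Shear plane L_v = 35 + 2·105 = 245 mm; A_gv = 245 × 14 = 3430 mm².
A_nv = (245 − 2.5·32) × 14 = 2310 mm².
A_nt = (40 − 0.5·32) × 14 = 336 mm².
0.6 F_u A_nv = 596 kN; 0.6 F_y A_gv = 617.4 kN → shear rupture governs the shear term.
R_n = 596 + 1.0 × 430 × 336 / 1000 = 740.5 kN.
Design strength φR_n = 0.75 × 740.5 = 555 kN.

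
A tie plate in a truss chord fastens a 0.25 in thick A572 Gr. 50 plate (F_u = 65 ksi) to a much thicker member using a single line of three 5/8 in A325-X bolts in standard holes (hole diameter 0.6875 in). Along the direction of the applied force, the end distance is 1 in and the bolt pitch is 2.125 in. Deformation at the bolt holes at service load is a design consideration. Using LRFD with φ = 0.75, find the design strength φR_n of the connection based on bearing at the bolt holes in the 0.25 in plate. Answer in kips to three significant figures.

Per bolt r_n = 1.2 l_c t F_u ≤ 2.4 d t F_u; upper limit = 2.4 × 0.625 × 0.25 × 65 = 24.38 kips.
Edge bolt: l_c = 1 − 0.6875/2 = 0.6562 in → 1.2 × 0.6562 × 0.25 × 65 = 12.8 → r_n = 12.8 kips.
Interior bolts: l_c = 2.125 − 0.6875 = 1.438 in → 1.2 × 1.438 × 0.25 × 65 = 28.03 → r_n = 24.38 kips.
R_n = 1 × 12.8 + 2 × 24.38 = 61.55 kips.
Design strength φR_n = 0.75 × 61.55 = 46.2 kips.

46.2 kips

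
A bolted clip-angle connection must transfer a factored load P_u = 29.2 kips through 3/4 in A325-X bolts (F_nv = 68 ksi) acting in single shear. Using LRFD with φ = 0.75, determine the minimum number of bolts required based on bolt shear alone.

2 bolts

A_b = π·0.75²/4 = 0.4418 in².
Per-bolt design strength φR_n = 0.75 × 68 × 0.4418 × 1 = 22.53 kips.
n ≥ 29.2 / 22.53 = 1.296 → use 2 bolts.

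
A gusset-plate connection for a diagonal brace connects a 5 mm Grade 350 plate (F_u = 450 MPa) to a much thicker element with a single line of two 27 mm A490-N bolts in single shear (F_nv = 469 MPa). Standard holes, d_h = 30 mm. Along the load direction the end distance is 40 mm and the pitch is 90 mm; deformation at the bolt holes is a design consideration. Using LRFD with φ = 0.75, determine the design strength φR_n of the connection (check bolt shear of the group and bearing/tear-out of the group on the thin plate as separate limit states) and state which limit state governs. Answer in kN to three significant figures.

160 kN (bearing governs)

Bolt shear: A_b = π·27²/4 = 572.6 mm²; R_n = 469 × 572.6 × 2 × 1 / 1000 = 537.1 kN → 0.75 × 537.1 = 403 kN.
Bearing (1.2 l_c t F_u ≤ 2.4 d t F_u): upper limit = 2.4·27·5·450 / 1000 = 145.8 kN.
  Edge l_c = 40 − 30/2 = 25 → r_n = 67.5 kN; interior l_c = 90 − 30 = 60 → r_n = 145.8 kN.
  R_n,bearing = 1·67.5 + 1·145.8 = 213.3 kN → 0.75 × 213.3 = 160 kN.
Bearing governs: 160 kN.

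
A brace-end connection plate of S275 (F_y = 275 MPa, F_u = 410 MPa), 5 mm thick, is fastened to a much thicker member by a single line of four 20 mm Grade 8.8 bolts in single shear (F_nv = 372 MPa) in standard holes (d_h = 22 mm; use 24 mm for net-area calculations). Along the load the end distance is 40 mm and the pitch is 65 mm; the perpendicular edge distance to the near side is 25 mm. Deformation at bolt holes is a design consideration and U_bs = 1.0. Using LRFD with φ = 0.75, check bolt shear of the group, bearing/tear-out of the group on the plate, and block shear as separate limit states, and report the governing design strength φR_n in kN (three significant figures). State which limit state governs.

Bolt shear: A_b = π·20²/4 = 314.2 mm²; R_n = 372 × 314.2 × 4 × 1 / 1000 = 467.5 kN → 0.75 × 467.5 = 351 kN.
Bearing: edge l_c = 29, r_n = 71.34 kN; interior l_c = 43, r_n = 98.4 kN; R_n = 71.34 + 3·98.4 = 366.5 kN → 275 kN.
Block shear: A_gv = 1175, A_nv = 755, A_nt = 65 mm²; R_n = min(0.6F_uA_nv, 0.6F_yA_gv) + U_bs·F_u·A_nt = 212.4 kN → 159 kN.
Block shear governs: 159 kN.

159 kN (block shear governs)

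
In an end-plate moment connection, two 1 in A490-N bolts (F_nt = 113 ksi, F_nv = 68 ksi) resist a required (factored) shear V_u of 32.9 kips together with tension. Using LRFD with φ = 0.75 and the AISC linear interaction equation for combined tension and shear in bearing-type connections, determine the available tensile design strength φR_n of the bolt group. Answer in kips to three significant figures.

118 kips

A_b = π·1²/4 = 0.7854 in²; f_rv = 32.9 / (2 × 0.7854) = 20.94 ksi.
F'_nt = 1.3 F_nt − (F_nt / φF_nv) f_rv = 1.3·113 − (113/(0.75·68))·20.94 = 100.5 ksi, capped at F_nt → F'_nt = 100.5 ksi.
R_n = F'_nt · A_b · n = 100.5 × 0.7854 × 2 = 157.9 kips.
Design strength φR_n = 0.75 × 157.9 = 118 kips.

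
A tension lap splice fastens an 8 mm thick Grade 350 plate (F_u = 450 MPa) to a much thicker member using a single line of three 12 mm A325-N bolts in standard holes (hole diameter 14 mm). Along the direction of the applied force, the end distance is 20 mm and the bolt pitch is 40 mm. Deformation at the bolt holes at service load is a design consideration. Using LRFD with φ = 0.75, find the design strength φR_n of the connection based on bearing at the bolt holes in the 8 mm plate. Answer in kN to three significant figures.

198 kN

Per bolt r_n = 1.2 l_c t F_u ≤ 2.4 d t F_u; upper limit = 2.4 × 12 × 8 × 450 / 1000 = 103.7 kN.
Edge bolt: l_c = 20 − 14/2 = 13 mm → 1.2 × 13 × 8 × 450 / 1000 = 56.16 → r_n = 56.16 kN.
Interior bolts: l_c = 40 − 14 = 26 mm → 1.2 × 26 × 8 × 450 / 1000 = 112.3 → r_n = 103.7 kN.
R_n = 1 × 56.16 + 2 × 103.7 = 263.5 kN.
Design strength φR_n = 0.75 × 263.5 = 198 kN.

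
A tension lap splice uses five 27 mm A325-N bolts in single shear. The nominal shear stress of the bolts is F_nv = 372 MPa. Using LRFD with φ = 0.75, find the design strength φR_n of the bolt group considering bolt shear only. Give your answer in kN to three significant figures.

A_b = π × 27² / 4 = 572.6 mm².
R_n = F_nv · A_b · n · n_s = 372 × 572.6 × 5 × 1 / 1000 = 1065 kN.
Design strength φR_n = 0.75 × 1065 = 799 kN.

799 kN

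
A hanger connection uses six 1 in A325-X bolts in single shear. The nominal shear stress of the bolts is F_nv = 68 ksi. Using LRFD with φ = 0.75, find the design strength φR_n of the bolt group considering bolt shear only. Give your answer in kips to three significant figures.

A_b = π × 1² / 4 = 0.7854 in².
R_n = F_nv · A_b · n · n_s = 68 × 0.7854 × 6 × 1 = 320.4 kips.
Design strength φR_n = 0.75 × 320.4 = 240 kips.

240 kips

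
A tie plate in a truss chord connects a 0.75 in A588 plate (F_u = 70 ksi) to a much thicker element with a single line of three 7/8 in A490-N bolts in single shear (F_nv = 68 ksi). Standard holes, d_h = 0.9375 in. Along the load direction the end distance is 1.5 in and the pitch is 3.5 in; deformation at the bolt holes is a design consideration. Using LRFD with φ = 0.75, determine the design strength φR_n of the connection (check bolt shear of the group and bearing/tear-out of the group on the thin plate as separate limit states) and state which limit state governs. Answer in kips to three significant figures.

Bolt shear: A_b = π·0.875²/4 = 0.6013 in²; R_n = 68 × 0.6013 × 3 × 1 = 122.7 kips → 0.75 × 122.7 = 92 kips.
Bearing (1.2 l_c t F_u ≤ 2.4 d t F_u): upper limit = 2.4·0.875·0.75·70 = 110.3 kips.
  Edge l_c = 1.5 − 0.9375/2 = 1.031 → r_n = 64.97 kips; interior l_c = 3.5 − 0.9375 = 2.562 → r_n = 110.3 kips.
  R_n,bearing = 1·64.97 + 2·110.3 = 285.5 kips → 0.75 × 285.5 = 214 kips.
Bolt shear governs: 92 kips.

92 kips (bolt shear governs)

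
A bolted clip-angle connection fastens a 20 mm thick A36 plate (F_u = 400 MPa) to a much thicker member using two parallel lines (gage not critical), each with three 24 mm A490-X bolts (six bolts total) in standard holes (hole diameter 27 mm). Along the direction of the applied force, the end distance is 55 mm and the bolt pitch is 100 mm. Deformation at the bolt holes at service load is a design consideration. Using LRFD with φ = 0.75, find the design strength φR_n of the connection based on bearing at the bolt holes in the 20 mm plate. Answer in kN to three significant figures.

Per bolt r_n = 1.2 l_c t F_u ≤ 2.4 d t F_u; upper limit = 2.4 × 24 × 20 × 400 / 1000 = 460.8 kN.
Edge bolt: l_c = 55 − 27/2 = 41.5 mm → 1.2 × 41.5 × 20 × 400 / 1000 = 398.4 → r_n = 398.4 kN.
Interior bolts: l_c = 100 − 27 = 73 mm → 1.2 × 73 × 20 × 400 / 1000 = 700.8 → r_n = 460.8 kN.
R_n = 2 × 398.4 + 4 × 460.8 = 2640 kN.
Design strength φR_n = 0.75 × 2640 = 1980 kN.

1980 kN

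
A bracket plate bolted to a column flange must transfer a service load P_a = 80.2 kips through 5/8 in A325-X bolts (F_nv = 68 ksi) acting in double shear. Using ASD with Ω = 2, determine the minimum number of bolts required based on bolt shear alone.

4 bolts

A_b = π·0.625²/4 = 0.3068 in².
Per-bolt allowable strength R_n/Ω = 68 × 0.3068 × 2 / 2 = 20.86 kips.
n ≥ 80.2 / 20.86 = 3.844 → use 4 bolts.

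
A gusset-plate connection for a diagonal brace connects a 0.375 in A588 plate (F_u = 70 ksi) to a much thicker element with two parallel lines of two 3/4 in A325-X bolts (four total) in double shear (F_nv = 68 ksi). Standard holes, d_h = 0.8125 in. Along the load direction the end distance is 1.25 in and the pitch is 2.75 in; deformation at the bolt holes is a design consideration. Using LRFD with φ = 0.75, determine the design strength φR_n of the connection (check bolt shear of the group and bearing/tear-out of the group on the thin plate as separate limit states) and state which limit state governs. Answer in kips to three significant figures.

Bolt shear: A_b = π·0.75²/4 = 0.4418 in²; R_n = 68 × 0.4418 × 4 × 2 = 240.3 kips → 0.75 × 240.3 = 180 kips.
Bearing (1.2 l_c t F_u ≤ 2.4 d t F_u): upper limit = 2.4·0.75·0.375·70 = 47.25 kips.
  Edge l_c = 1.25 − 0.8125/2 = 0.8438 → r_n = 26.58 kips; interior l_c = 2.75 − 0.8125 = 1.938 → r_n = 47.25 kips.
  R_n,bearing = 2·26.58 + 2·47.25 = 147.7 kips → 0.75 × 147.7 = 111 kips.
Bearing governs: 111 kips.

111 kips (bearing governs)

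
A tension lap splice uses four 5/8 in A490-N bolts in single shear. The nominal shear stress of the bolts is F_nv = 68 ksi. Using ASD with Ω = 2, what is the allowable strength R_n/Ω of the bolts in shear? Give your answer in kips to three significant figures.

41.7 kips

A_b = π × 0.625² / 4 = 0.3068 in².
R_n = F_nv · A_b · n · n_s = 68 × 0.3068 × 4 × 1 = 83.45 kips.
Allowable strength R_n/Ω = 83.45 / 2 = 41.7 kips.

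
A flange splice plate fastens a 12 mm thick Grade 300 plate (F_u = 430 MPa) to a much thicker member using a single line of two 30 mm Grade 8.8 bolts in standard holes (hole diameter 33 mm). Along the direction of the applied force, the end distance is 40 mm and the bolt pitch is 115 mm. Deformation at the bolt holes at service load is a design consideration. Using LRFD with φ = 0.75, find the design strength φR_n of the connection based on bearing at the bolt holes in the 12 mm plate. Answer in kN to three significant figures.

388 kN

Per bolt r_n = 1.2 l_c t F_u ≤ 2.4 d t F_u; upper limit = 2.4 × 30 × 12 × 430 / 1000 = 371.5 kN.
Edge bolt: l_c = 40 − 33/2 = 23.5 mm → 1.2 × 23.5 × 12 × 430 / 1000 = 145.5 → r_n = 145.5 kN.
Interior bolts: l_c = 115 − 33 = 82 mm → 1.2 × 82 × 12 × 430 / 1000 = 507.7 → r_n = 371.5 kN.
R_n = 1 × 145.5 + 1 × 371.5 = 517 kN.
Design strength φR_n = 0.75 × 517 = 388 kN.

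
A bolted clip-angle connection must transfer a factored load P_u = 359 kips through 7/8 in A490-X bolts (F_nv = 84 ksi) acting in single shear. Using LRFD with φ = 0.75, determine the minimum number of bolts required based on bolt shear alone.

A_b = π·0.875²/4 = 0.6013 in².
Per-bolt design strength φR_n = 0.75 × 84 × 0.6013 × 1 = 37.88 kips.
n ≥ 359 / 37.88 = 9.476 → use 10 bolts.

10 bolts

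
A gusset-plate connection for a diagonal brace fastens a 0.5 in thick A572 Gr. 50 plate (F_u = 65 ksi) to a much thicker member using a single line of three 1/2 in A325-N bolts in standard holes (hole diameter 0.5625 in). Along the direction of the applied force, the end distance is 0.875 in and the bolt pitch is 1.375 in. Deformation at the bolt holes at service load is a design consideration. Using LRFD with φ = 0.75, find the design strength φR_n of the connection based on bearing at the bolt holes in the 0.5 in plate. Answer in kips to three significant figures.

Per bolt r_n = 1.2 l_c t F_u ≤ 2.4 d t F_u; upper limit = 2.4 × 0.5 × 0.5 × 65 = 39 kips.
Edge bolt: l_c = 0.875 − 0.5625/2 = 0.5938 in → 1.2 × 0.5938 × 0.5 × 65 = 23.16 → r_n = 23.16 kips.
Interior bolts: l_c = 1.375 − 0.5625 = 0.8125 in → 1.2 × 0.8125 × 0.5 × 65 = 31.69 → r_n = 31.69 kips.
R_n = 1 × 23.16 + 2 × 31.69 = 86.53 kips.
Design strength φR_n = 0.75 × 86.53 = 64.9 kips.

64.9 kips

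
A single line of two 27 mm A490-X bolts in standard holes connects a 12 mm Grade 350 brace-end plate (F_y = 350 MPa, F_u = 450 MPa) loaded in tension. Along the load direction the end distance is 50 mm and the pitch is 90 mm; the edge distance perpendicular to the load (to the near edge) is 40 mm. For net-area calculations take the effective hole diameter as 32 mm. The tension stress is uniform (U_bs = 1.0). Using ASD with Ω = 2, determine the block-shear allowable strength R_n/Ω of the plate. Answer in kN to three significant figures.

Shear plane L_v = 50 + 1·90 = 140 mm; A_gv = 140 × 12 = 1680 mm².
A_nv = (140 − 1.5·32) × 12 = 1104 mm².
A_nt = (40 − 0.5·32) × 12 = 288 mm².
0.6 F_u A_nv = 298.1 kN; 0.6 F_y A_gv = 352.8 kN → shear rupture governs the shear term.
R_n = 298.1 + 1.0 × 450 × 288 / 1000 = 427.7 kN.
Allowable strength R_n/Ω = 427.7 / 2 = 214 kN.

214 kN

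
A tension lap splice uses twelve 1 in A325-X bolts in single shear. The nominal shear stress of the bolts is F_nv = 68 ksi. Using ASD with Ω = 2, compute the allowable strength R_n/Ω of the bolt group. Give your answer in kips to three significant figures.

320 kips

A_b = π × 1² / 4 = 0.7854 in².
R_n = F_nv · A_b · n · n_s = 68 × 0.7854 × 12 × 1 = 640.9 kips.
Allowable strength R_n/Ω = 640.9 / 2 = 320 kips.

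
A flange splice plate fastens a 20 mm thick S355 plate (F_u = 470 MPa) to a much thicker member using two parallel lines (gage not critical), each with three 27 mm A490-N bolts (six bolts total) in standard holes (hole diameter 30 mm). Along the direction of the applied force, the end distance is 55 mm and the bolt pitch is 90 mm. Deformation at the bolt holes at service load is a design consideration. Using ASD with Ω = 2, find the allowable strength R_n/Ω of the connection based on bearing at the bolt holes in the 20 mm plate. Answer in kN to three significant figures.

1670 kN

Per bolt r_n = 1.2 l_c t F_u ≤ 2.4 d t F_u; upper limit = 2.4 × 27 × 20 × 470 / 1000 = 609.1 kN.
Edge bolt: l_c = 55 − 30/2 = 40 mm → 1.2 × 40 × 20 × 470 / 1000 = 451.2 → r_n = 451.2 kN.
Interior bolts: l_c = 90 − 30 = 60 mm → 1.2 × 60 × 20 × 470 / 1000 = 676.8 → r_n = 609.1 kN.
R_n = 2 × 451.2 + 4 × 609.1 = 3339 kN.
Allowable strength R_n/Ω = 3339 / 2 = 1670 kN.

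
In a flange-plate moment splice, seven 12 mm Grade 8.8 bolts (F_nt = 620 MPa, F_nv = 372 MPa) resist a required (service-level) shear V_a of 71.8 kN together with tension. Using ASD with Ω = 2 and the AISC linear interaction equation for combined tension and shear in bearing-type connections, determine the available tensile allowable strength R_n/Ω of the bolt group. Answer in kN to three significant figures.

A_b = π·12²/4 = 113.1 mm²; f_rv = 71.8 × 1000 / (7 × 113.1) = 90.69 MPa.
F'_nt = 1.3 F_nt − (Ω F_nt / F_nv) f_rv = 1.3·620 − (2·620/372)·90.69 = 503.7 MPa, capped at F_nt → F'_nt = 503.7 MPa.
R_n = F'_nt · A_b · n = 503.7 × 113.1 × 7 / 1000 = 398.8 kN.
Allowable strength R_n/Ω = 398.8 / 2 = 199 kN.

199 kN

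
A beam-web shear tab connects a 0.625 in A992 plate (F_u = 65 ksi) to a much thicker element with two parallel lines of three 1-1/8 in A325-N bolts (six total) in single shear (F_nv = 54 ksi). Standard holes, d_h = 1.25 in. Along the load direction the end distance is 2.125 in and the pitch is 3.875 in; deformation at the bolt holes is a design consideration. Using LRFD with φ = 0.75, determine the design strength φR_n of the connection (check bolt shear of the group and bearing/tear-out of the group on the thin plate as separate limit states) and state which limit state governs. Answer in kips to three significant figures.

Bolt shear: A_b = π·1.125²/4 = 0.994 in²; R_n = 54 × 0.994 × 6 × 1 = 322.1 kips → 0.75 × 322.1 = 242 kips.
Bearing (1.2 l_c t F_u ≤ 2.4 d t F_u): upper limit = 2.4·1.125·0.625·65 = 109.7 kips.
  Edge l_c = 2.125 − 1.25/2 = 1.5 → r_n = 73.12 kips; interior l_c = 3.875 − 1.25 = 2.625 → r_n = 109.7 kips.
  R_n,bearing = 2·73.12 + 4·109.7 = 585 kips → 0.75 × 585 = 439 kips.
Bolt shear governs: 242 kips.

242 kips (bolt shear governs)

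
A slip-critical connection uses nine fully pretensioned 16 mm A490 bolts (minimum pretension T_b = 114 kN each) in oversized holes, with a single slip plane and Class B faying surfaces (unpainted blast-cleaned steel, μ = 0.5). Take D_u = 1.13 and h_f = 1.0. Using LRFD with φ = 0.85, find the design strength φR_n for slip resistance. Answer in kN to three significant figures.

493 kN

R_n = μ · D_u · h_f · T_b · n_s · n_b = 0.5 × 1.13 × 1.0 × 114 × 1 × 9 = 579.7 kN.
Design strength φR_n = 0.85 × 579.7 = 493 kN.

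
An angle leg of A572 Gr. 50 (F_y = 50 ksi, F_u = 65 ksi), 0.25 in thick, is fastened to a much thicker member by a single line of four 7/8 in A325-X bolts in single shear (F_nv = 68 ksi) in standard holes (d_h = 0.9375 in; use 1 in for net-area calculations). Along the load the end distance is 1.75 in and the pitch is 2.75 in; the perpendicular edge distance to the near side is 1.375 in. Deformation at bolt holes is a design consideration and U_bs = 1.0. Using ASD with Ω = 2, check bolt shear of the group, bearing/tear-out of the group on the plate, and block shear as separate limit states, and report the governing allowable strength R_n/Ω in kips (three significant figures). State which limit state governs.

Bolt shear: A_b = π·0.875²/4 = 0.6013 in²; R_n = 68 × 0.6013 × 4 × 1 = 163.6 kips → 163.6 / 2 = 81.8 kips.
Bearing: edge l_c = 1.281, r_n = 24.98 kips; interior l_c = 1.812, r_n = 34.12 kips; R_n = 24.98 + 3·34.12 = 127.4 kips → 63.7 kips.
Block shear: A_gv = 2.5, A_nv = 1.625, A_nt = 0.2188 in²; R_n = min(0.6F_uA_nv, 0.6F_yA_gv) + U_bs·F_u·A_nt = 77.59 kips → 38.8 kips.
Block shear governs: 38.8 kips.

38.8 kips (block shear governs)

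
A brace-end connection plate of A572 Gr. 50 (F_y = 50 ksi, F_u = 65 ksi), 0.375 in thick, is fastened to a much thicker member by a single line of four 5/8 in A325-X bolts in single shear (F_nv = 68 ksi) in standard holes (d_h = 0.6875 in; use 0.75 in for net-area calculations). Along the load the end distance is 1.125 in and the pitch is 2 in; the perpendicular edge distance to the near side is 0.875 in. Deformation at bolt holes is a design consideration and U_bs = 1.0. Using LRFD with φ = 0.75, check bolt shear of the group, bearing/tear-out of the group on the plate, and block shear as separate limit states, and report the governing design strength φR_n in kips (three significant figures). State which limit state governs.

58.5 kips (block shear governs)

Bolt shear: A_b = π·0.625²/4 = 0.3068 in²; R_n = 68 × 0.3068 × 4 × 1 = 83.45 kips → 0.75 × 83.45 = 62.6 kips.
Bearing: edge l_c = 0.7812, r_n = 22.85 kips; interior l_c = 1.312, r_n = 36.56 kips; R_n = 22.85 + 3·36.56 = 132.5 kips → 99.4 kips.
Block shear: A_gv = 2.672, A_nv = 1.688, A_nt = 0.1875 in²; R_n = min(0.6F_uA_nv, 0.6F_yA_gv) + U_bs·F_u·A_nt = 78 kips → 58.5 kips.
Block shear governs: 58.5 kips.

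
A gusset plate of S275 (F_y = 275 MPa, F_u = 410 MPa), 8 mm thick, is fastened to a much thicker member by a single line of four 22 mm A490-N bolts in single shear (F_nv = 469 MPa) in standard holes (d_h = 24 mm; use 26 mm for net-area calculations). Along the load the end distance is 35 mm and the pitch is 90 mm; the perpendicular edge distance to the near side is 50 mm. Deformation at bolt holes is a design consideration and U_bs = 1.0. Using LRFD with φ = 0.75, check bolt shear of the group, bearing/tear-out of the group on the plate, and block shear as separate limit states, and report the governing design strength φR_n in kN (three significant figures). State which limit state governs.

Bolt shear: A_b = π·22²/4 = 380.1 mm²; R_n = 469 × 380.1 × 4 × 1 / 1000 = 713.1 kN → 0.75 × 713.1 = 535 kN.
Bearing: edge l_c = 23, r_n = 90.53 kN; interior l_c = 66, r_n = 173.2 kN; R_n = 90.53 + 3·173.2 = 610.1 kN → 458 kN.
Block shear: A_gv = 2440, A_nv = 1712, A_nt = 296 mm²; R_n = min(0.6F_uA_nv, 0.6F_yA_gv) + U_bs·F_u·A_nt = 524 kN → 393 kN.
Block shear governs: 393 kN.

393 kN (block shear governs)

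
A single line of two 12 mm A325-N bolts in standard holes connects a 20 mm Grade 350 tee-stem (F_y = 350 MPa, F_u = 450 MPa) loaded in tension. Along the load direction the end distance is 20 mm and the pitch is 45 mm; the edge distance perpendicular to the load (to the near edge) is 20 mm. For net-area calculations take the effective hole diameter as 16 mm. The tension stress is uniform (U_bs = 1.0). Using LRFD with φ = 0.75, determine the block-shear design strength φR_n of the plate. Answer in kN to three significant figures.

Shear plane L_v = 20 + 1·45 = 65 mm; A_gv = 65 × 20 = 1300 mm².
A_nv = (65 − 1.5·16) × 20 = 820 mm².
A_nt = (20 − 0.5·16) × 20 = 240 mm².
0.6 F_u A_nv = 221.4 kN; 0.6 F_y A_gv = 273 kN → shear rupture governs the shear term.
R_n = 221.4 + 1.0 × 450 × 240 / 1000 = 329.4 kN.
Design strength φR_n = 0.75 × 329.4 = 247 kN.

247 kN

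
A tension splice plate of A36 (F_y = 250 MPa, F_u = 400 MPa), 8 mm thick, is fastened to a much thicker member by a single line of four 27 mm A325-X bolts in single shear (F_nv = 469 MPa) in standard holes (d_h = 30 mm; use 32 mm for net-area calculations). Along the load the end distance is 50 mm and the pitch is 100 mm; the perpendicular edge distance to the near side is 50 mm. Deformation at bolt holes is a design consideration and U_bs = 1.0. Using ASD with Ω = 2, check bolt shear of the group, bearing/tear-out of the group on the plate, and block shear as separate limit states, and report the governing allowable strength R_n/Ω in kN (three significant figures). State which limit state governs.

Bolt shear: A_b = π·27²/4 = 572.6 mm²; R_n = 469 × 572.6 × 4 × 1 / 1000 = 1074 kN → 1074 / 2 = 537 kN.
Bearing: edge l_c = 35, r_n = 134.4 kN; interior l_c = 70, r_n = 207.4 kN; R_n = 134.4 + 3·207.4 = 756.5 kN → 378 kN.
Block shear: A_gv = 2800, A_nv = 1904, A_nt = 272 mm²; R_n = min(0.6F_uA_nv, 0.6F_yA_gv) + U_bs·F_u·A_nt = 528.8 kN → 264 kN.
Block shear governs: 264 kN.

264 kN (block shear governs)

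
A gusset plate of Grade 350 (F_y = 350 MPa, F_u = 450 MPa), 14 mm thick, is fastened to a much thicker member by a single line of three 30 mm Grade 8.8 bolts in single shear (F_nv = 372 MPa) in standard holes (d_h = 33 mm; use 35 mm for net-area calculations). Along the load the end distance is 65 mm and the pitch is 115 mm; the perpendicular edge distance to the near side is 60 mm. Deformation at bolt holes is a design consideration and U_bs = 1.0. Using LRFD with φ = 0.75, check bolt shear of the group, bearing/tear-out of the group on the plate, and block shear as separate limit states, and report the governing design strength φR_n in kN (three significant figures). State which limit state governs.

Bolt shear: A_b = π·30²/4 = 706.9 mm²; R_n = 372 × 706.9 × 3 × 1 / 1000 = 788.9 kN → 0.75 × 788.9 = 592 kN.
Bearing: edge l_c = 48.5, r_n = 366.7 kN; interior l_c = 82, r_n = 453.6 kN; R_n = 366.7 + 2·453.6 = 1274 kN → 955 kN.
Block shear: A_gv = 4130, A_nv = 2905, A_nt = 595 mm²; R_n = min(0.6F_uA_nv, 0.6F_yA_gv) + U_bs·F_u·A_nt = 1052 kN → 789 kN.
Bolt shear governs: 592 kN.

592 kN (bolt shear governs)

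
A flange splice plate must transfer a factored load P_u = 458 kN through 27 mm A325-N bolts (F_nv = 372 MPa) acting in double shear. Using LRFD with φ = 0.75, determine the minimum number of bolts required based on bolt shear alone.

2 bolts

A_b = π·27²/4 = 572.6 mm².
Per-bolt design strength φR_n = 0.75 × 372 × 572.6 × 2 / 1000 = 319.5 kN.
n ≥ 458 / 319.5 = 1.434 → use 2 bolts.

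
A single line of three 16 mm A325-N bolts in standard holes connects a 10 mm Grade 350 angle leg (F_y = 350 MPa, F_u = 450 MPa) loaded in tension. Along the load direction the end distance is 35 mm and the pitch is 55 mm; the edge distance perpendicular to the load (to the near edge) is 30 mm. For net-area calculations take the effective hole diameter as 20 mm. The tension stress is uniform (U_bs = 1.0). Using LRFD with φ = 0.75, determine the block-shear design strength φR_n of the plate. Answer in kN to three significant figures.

Shear plane L_v = 35 + 2·55 = 145 mm; A_gv = 145 × 10 = 1450 mm².
A_nv = (145 − 2.5·20) × 10 = 950 mm².
A_nt = (30 − 0.5·20) × 10 = 200 mm².
0.6 F_u A_nv = 256.5 kN; 0.6 F_y A_gv = 304.5 kN → shear rupture governs the shear term.
R_n = 256.5 + 1.0 × 450 × 200 / 1000 = 346.5 kN.
Design strength φR_n = 0.75 × 346.5 = 260 kN.

260 kN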